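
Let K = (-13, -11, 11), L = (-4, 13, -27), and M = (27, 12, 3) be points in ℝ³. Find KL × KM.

KL = (9, 24, -38)
KM = (40, 23, -8)
i: 24·(-8) - (-38)·23 = -192 - (-874) = 682
j: (-38)·40 - 9·(-8) = -1520 - (-72) = -1448
k: 9·23 - 24·40 = 207 - 960 = -753
KL × KM = (682, -1448, -753)

(682, -1448, -753)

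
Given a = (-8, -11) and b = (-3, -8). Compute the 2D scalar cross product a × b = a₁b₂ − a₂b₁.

31

(-8)·(-8) - (-11)·(-3) = 64 - 33 = 31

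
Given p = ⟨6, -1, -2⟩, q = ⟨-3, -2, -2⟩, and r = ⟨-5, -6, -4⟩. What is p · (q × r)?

q × r:
i: (-2)·(-4) - (-2)·(-6) = 8 - 12 = -4
j: (-2)·(-5) - (-3)·(-4) = 10 - 12 = -2
k: (-3)·(-6) - (-2)·(-5) = 18 - 10 = 8
q × r = (-4, -2, 8)
p · (q × r) = 6·(-4) + (-1)·(-2) + (-2)·8 = -24 + 2 - 16 = -38

-38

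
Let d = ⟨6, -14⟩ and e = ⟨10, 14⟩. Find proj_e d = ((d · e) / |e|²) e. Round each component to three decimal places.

d · e = 6·10 + (-14)·14 = 60 - 196 = -136
|e|² = 100 + 196 = 296
proj_e d = (-136/296) · (10, 14) ≈ (-4.595, -6.432)

(-4.595, -6.432)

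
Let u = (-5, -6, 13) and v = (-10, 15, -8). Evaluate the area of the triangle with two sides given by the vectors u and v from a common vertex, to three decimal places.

131.086

i: (-6)·(-8) - 13·15 = 48 - 195 = -147
j: 13·(-10) - (-5)·(-8) = -130 - 40 = -170
k: (-5)·15 - (-6)·(-10) = -75 - 60 = -135
u × v = (-147, -170, -135)
|u × v| = √((-147)² + (-170)² + (-135)²) = √68734 ≈ 262.1717
area = ½ · 262.1717 ≈ 131.086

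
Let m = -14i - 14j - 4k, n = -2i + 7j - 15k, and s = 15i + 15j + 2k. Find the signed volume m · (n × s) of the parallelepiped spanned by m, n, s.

288

n × s:
i: 7·2 - (-15)·15 = 14 - (-225) = 239
j: (-15)·15 - (-2)·2 = -225 - (-4) = -221
k: (-2)·15 - 7·15 = -30 - 105 = -135
n × s = (239, -221, -135)
m · (n × s) = (-14)·239 + (-14)·(-221) + (-4)·(-135) = -3346 + 3094 + 540 = 288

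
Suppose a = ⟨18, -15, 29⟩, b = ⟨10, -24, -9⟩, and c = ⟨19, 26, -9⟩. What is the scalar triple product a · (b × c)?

b × c:
i: (-24)·(-9) - (-9)·26 = 216 - (-234) = 450
j: (-9)·19 - 10·(-9) = -171 - (-90) = -81
k: 10·26 - (-24)·19 = 260 - (-456) = 716
b × c = (450, -81, 716)
a · (b × c) = 18·450 + (-15)·(-81) + 29·716 = 8100 + 1215 + 20764 = 30079

30079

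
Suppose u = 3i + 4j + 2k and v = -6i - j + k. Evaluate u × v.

i: 4·1 - 2·(-1) = 4 - (-2) = 6
j: 2·(-6) - 3·1 = -12 - 3 = -15
k: 3·(-1) - 4·(-6) = -3 - (-24) = 21
u × v = (6, -15, 21)

(6, -15, 21)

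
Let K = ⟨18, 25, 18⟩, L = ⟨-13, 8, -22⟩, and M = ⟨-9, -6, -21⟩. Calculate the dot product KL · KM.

2924

KL = L − K = (-31, -17, -40)
KM = M − K = (-27, -31, -39)
KL · KM = (-31)·(-27) + (-17)·(-31) + (-40)·(-39) = 837 + 527 + 1560 = 2924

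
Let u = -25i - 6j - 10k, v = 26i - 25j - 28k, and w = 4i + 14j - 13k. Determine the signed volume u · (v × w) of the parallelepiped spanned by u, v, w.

-23921

v × w:
i: (-25)·(-13) - (-28)·14 = 325 - (-392) = 717
j: (-28)·4 - 26·(-13) = -112 - (-338) = 226
k: 26·14 - (-25)·4 = 364 - (-100) = 464
v × w = (717, 226, 464)
u · (v × w) = (-25)·717 + (-6)·226 + (-10)·464 = -17925 - 1356 - 4640 = -23921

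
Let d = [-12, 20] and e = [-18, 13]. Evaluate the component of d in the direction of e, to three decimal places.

d · e = (-12)·(-18) + 20·13 = 216 + 260 = 476
|e| = √(324 + 169) = √493 ≈ 22.2036
comp_e d = 476 / √493 ≈ 21.438

21.438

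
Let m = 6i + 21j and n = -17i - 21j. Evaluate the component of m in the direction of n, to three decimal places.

m · n = 6·(-17) + 21·(-21) = -102 - 441 = -543
|n| = √(289 + 441) = √730 ≈ 27.0185
comp_n m = -543 / √730 ≈ -20.097

-20.097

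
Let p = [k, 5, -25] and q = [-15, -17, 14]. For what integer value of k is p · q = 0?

p · q = k·(-15) + 5·(-17) + (-25)·14 = -435 - 15k
Set equal to 0: -15k = 435, so k = -29.

-29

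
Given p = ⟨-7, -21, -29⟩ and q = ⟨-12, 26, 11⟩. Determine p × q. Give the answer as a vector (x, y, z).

i: (-21)·11 - (-29)·26 = -231 - (-754) = 523
j: (-29)·(-12) - (-7)·11 = 348 - (-77) = 425
k: (-7)·26 - (-21)·(-12) = -182 - 252 = -434
p × q = (523, 425, -434)

(523, 425, -434)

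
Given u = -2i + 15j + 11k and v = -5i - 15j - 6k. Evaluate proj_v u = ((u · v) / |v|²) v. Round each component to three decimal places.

u · v = (-2)·(-5) + 15·(-15) + 11·(-6) = 10 - 225 - 66 = -281
|v|² = 25 + 225 + 36 = 286
proj_v u = (-281/286) · (-5, -15, -6) ≈ (4.913, 14.738, 5.895)

(4.913, 14.738, 5.895)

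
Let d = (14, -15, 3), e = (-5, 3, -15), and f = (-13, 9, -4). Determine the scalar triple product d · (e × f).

-921

e × f:
i: 3·(-4) - (-15)·9 = -12 - (-135) = 123
j: (-15)·(-13) - (-5)·(-4) = 195 - 20 = 175
k: (-5)·9 - 3·(-13) = -45 - (-39) = -6
e × f = (123, 175, -6)
d · (e × f) = 14·123 + (-15)·175 + 3·(-6) = 1722 - 2625 - 18 = -921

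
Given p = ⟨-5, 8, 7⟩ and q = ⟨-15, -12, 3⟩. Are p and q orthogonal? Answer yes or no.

p · q = (-5)·(-15) + 8·(-12) + 7·3 = 75 - 96 + 21 = 0
Zero, so the vectors are orthogonal.

yes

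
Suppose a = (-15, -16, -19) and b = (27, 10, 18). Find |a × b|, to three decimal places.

384.938

i: (-16)·18 - (-19)·10 = -288 - (-190) = -98
j: (-19)·27 - (-15)·18 = -513 - (-270) = -243
k: (-15)·10 - (-16)·27 = -150 - (-432) = 282
a × b = (-98, -243, 282)
|a × b| = √((-98)² + (-243)² + 282²) = √148177 ≈ 384.9377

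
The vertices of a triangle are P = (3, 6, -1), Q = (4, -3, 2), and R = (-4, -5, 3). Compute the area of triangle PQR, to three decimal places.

PQ = (1, -9, 3),  PR = (-7, -11, 4)
i: (-9)·4 - 3·(-11) = -36 - (-33) = -3
j: 3·(-7) - 1·4 = -21 - 4 = -25
k: 1·(-11) - (-9)·(-7) = -11 - 63 = -74
PQ × PR = (-3, -25, -74)
|PQ × PR| = √6110 ≈ 78.1665
area = ½ · 78.1665 ≈ 39.083

39.083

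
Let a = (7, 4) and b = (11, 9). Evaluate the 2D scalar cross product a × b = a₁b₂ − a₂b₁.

19

7·9 - 4·11 = 63 - 44 = 19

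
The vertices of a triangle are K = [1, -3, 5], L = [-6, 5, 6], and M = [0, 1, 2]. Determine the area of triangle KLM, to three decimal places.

KL = (-7, 8, 1),  KM = (-1, 4, -3)
i: 8·(-3) - 1·4 = -24 - 4 = -28
j: 1·(-1) - (-7)·(-3) = -1 - 21 = -22
k: (-7)·4 - 8·(-1) = -28 - (-8) = -20
KL × KM = (-28, -22, -20)
|KL × KM| = √1668 ≈ 40.8412
area = ½ · 40.8412 ≈ 20.421

20.421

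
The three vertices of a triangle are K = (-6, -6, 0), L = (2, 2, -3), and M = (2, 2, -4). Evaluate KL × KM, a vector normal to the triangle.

(-8, 8, 0)

KL = (8, 8, -3)
KM = (8, 8, -4)
i: 8·(-4) - (-3)·8 = -32 - (-24) = -8
j: (-3)·8 - 8·(-4) = -24 - (-32) = 8
k: 8·8 - 8·8 = 64 - 64 = 0
KL × KM = (-8, 8, 0)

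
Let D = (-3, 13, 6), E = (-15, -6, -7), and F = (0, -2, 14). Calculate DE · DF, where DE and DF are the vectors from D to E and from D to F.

145

DE = E − D = (-12, -19, -13)
DF = F − D = (3, -15, 8)
DE · DF = (-12)·3 + (-19)·(-15) + (-13)·8 = -36 + 285 - 104 = 145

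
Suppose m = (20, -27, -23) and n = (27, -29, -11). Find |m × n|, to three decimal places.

565.599

i: (-27)·(-11) - (-23)·(-29) = 297 - 667 = -370
j: (-23)·27 - 20·(-11) = -621 - (-220) = -401
k: 20·(-29) - (-27)·27 = -580 - (-729) = 149
m × n = (-370, -401, 149)
|m × n| = √((-370)² + (-401)² + 149²) = √319902 ≈ 565.5988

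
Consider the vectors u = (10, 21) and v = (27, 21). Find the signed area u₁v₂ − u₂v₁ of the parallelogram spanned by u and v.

10·21 - 21·27 = 210 - 567 = -357

-357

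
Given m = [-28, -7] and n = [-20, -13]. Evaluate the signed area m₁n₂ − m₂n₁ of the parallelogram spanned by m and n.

224

(-28)·(-13) - (-7)·(-20) = 364 - 140 = 224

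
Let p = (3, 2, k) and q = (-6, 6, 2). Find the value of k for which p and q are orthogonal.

p · q = 3·(-6) + 2·6 + k·2 = -6 + 2k
Set equal to 0: 2k = 6, so k = 3.

3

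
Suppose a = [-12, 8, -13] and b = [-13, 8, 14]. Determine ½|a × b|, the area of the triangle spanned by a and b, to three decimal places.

i: 8·14 - (-13)·8 = 112 - (-104) = 216
j: (-13)·(-13) - (-12)·14 = 169 - (-168) = 337
k: (-12)·8 - 8·(-13) = -96 - (-104) = 8
a × b = (216, 337, 8)
|a × b| = √(216² + 337² + 8²) = √160289 ≈ 400.3611
area = ½ · 400.3611 ≈ 200.181

200.181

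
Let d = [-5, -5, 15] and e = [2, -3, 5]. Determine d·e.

d · e = (-5)·2 + (-5)·(-3) + 15·5 = -10 + 15 + 75 = 80

80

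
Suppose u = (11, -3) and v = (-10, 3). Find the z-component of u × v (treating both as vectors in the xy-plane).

11·3 - (-3)·(-10) = 33 - 30 = 3

3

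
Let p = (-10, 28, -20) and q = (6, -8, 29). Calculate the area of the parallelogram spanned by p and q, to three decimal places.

i: 28·29 - (-20)·(-8) = 812 - 160 = 652
j: (-20)·6 - (-10)·29 = -120 - (-290) = 170
k: (-10)·(-8) - 28·6 = 80 - 168 = -88
p × q = (652, 170, -88)
|p × q| = √(652² + 170² + (-88)²) = √461748 ≈ 679.5204

679.520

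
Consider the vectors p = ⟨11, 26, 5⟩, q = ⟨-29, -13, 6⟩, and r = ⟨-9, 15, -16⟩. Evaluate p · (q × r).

q × r:
i: (-13)·(-16) - 6·15 = 208 - 90 = 118
j: 6·(-9) - (-29)·(-16) = -54 - 464 = -518
k: (-29)·15 - (-13)·(-9) = -435 - 117 = -552
q × r = (118, -518, -552)
p · (q × r) = 11·118 + 26·(-518) + 5·(-552) = 1298 - 13468 - 2760 = -14930

-14930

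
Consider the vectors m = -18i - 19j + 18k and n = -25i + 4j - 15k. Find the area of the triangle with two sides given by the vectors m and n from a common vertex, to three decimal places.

i: (-19)·(-15) - 18·4 = 285 - 72 = 213
j: 18·(-25) - (-18)·(-15) = -450 - 270 = -720
k: (-18)·4 - (-19)·(-25) = -72 - 475 = -547
m × n = (213, -720, -547)
|m × n| = √(213² + (-720)² + (-547)²) = √862978 ≈ 928.9661
area = ½ · 928.9661 ≈ 464.483

464.483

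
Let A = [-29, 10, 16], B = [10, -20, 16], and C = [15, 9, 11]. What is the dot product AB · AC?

1746

AB = B − A = (39, -30, 0)
AC = C − A = (44, -1, -5)
AB · AC = 39·44 + (-30)·(-1) + 0·(-5) = 1716 + 30 + 0 = 1746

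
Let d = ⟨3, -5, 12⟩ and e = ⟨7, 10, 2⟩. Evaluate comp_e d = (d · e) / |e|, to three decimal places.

d · e = 3·7 + (-5)·10 + 12·2 = 21 - 50 + 24 = -5
|e| = √(49 + 100 + 4) = √153 ≈ 12.3693
comp_e d = -5 / √153 ≈ -0.404

-0.404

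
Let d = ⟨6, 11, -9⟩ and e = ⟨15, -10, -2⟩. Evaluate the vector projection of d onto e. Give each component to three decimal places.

(-0.091, 0.061, 0.012)

d · e = 6·15 + 11·(-10) + (-9)·(-2) = 90 - 110 + 18 = -2
|e|² = 225 + 100 + 4 = 329
proj_e d = (-2/329) · (15, -10, -2) ≈ (-0.091, 0.061, 0.012)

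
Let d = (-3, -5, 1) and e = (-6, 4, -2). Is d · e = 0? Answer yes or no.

no

d · e = (-3)·(-6) + (-5)·4 + 1·(-2) = 18 - 20 - 2 = -4
Nonzero, so the vectors are not orthogonal.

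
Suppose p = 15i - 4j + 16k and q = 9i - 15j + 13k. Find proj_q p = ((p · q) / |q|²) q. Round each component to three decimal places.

(7.636, -12.726, 11.029)

p · q = 15·9 + (-4)·(-15) + 16·13 = 135 + 60 + 208 = 403
|q|² = 81 + 225 + 169 = 475
proj_q p = (403/475) · (9, -15, 13) ≈ (7.636, -12.726, 11.029)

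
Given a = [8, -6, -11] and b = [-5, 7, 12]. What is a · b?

-214

a · b = 8·(-5) + (-6)·7 + (-11)·12 = -40 - 42 - 132 = -214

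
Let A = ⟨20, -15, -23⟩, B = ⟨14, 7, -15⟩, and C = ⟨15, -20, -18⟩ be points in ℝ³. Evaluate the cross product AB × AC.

AB = (-6, 22, 8)
AC = (-5, -5, 5)
i: 22·5 - 8·(-5) = 110 - (-40) = 150
j: 8·(-5) - (-6)·5 = -40 - (-30) = -10
k: (-6)·(-5) - 22·(-5) = 30 - (-110) = 140
AB × AC = (150, -10, 140)

(150, -10, 140)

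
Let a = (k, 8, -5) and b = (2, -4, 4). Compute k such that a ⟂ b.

a · b = k·2 + 8·(-4) + (-5)·4 = -52 + 2k
Set equal to 0: 2k = 52, so k = 26.

26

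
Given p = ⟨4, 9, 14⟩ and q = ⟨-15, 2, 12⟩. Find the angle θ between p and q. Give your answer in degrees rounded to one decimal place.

67.6

p · q = 4·(-15) + 9·2 + 14·12 = -60 + 18 + 168 = 126
|p|² = 16 + 81 + 196 = 293,  |p| = √293 ≈ 17.117243
|q|² = 225 + 4 + 144 = 373,  |q| = √373 ≈ 19.313208
cos θ = 126 / (17.117243 · 19.313208) ≈ 0.38114
θ = arccos(0.38114) ≈ 67.6°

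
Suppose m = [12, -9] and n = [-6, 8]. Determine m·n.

-144

m · n = 12·(-6) + (-9)·8 = -72 - 72 = -144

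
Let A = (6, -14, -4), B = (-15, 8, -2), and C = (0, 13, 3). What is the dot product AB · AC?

AB = B − A = (-21, 22, 2)
AC = C − A = (-6, 27, 7)
AB · AC = (-21)·(-6) + 22·27 + 2·7 = 126 + 594 + 14 = 734

734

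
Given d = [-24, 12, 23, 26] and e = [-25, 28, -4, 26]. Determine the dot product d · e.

d · e = (-24)·(-25) + 12·28 + 23·(-4) + 26·26 = 600 + 336 - 92 + 676 = 1520

1520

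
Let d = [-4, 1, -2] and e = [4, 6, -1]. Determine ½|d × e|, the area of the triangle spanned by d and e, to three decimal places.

16.194

i: 1·(-1) - (-2)·6 = -1 - (-12) = 11
j: (-2)·4 - (-4)·(-1) = -8 - 4 = -12
k: (-4)·6 - 1·4 = -24 - 4 = -28
d × e = (11, -12, -28)
|d × e| = √(11² + (-12)² + (-28)²) = √1049 ≈ 32.3883
area = ½ · 32.3883 ≈ 16.194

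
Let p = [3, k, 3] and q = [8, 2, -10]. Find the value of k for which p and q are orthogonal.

3

p · q = 3·8 + k·2 + 3·(-10) = -6 + 2k
Set equal to 0: 2k = 6, so k = 3.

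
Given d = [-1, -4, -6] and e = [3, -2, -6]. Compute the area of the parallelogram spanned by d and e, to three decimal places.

30.265

i: (-4)·(-6) - (-6)·(-2) = 24 - 12 = 12
j: (-6)·3 - (-1)·(-6) = -18 - 6 = -24
k: (-1)·(-2) - (-4)·3 = 2 - (-12) = 14
d × e = (12, -24, 14)
|d × e| = √(12² + (-24)² + 14²) = √916 ≈ 30.2655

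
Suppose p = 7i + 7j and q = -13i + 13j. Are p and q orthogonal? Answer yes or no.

p · q = 7·(-13) + 7·13 = -91 + 91 = 0
Zero, so the vectors are orthogonal.

yes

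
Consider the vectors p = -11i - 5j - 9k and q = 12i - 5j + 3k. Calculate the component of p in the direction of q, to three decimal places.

-10.044

p · q = (-11)·12 + (-5)·(-5) + (-9)·3 = -132 + 25 - 27 = -134
|q| = √(144 + 25 + 9) = √178 ≈ 13.3417
comp_q p = -134 / √178 ≈ -10.044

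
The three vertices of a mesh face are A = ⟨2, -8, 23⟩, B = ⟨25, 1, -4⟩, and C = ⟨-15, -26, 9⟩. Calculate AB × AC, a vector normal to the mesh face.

(-612, 781, -261)

AB = (23, 9, -27)
AC = (-17, -18, -14)
i: 9·(-14) - (-27)·(-18) = -126 - 486 = -612
j: (-27)·(-17) - 23·(-14) = 459 - (-322) = 781
k: 23·(-18) - 9·(-17) = -414 - (-153) = -261
AB × AC = (-612, 781, -261)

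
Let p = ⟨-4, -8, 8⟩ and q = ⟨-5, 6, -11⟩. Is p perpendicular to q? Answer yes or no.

no

p · q = (-4)·(-5) + (-8)·6 + 8·(-11) = 20 - 48 - 88 = -116
Nonzero, so the vectors are not orthogonal.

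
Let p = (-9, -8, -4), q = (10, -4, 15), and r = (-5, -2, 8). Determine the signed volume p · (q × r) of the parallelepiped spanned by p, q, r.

q × r:
i: (-4)·8 - 15·(-2) = -32 - (-30) = -2
j: 15·(-5) - 10·8 = -75 - 80 = -155
k: 10·(-2) - (-4)·(-5) = -20 - 20 = -40
q × r = (-2, -155, -40)
p · (q × r) = (-9)·(-2) + (-8)·(-155) + (-4)·(-40) = 18 + 1240 + 160 = 1418

1418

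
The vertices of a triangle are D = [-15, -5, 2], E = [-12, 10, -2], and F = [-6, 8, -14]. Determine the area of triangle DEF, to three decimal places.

DE = (3, 15, -4),  DF = (9, 13, -16)
i: 15·(-16) - (-4)·13 = -240 - (-52) = -188
j: (-4)·9 - 3·(-16) = -36 - (-48) = 12
k: 3·13 - 15·9 = 39 - 135 = -96
DE × DF = (-188, 12, -96)
|DE × DF| = √44704 ≈ 211.4332
area = ½ · 211.4332 ≈ 105.717

105.717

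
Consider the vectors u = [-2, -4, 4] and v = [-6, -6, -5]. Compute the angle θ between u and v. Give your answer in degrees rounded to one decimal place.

u · v = (-2)·(-6) + (-4)·(-6) + 4·(-5) = 12 + 24 - 20 = 16
|u|² = 4 + 16 + 16 = 36,  |u| = √36 ≈ 6.000000
|v|² = 36 + 36 + 25 = 97,  |v| = √97 ≈ 9.848858
cos θ = 16 / (6.000000 · 9.848858) ≈ 0.27076
θ = arccos(0.27076) ≈ 74.3°

74.3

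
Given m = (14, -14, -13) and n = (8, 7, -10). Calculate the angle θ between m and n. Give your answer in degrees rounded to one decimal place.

m · n = 14·8 + (-14)·7 + (-13)·(-10) = 112 - 98 + 130 = 144
|m|² = 196 + 196 + 169 = 561,  |m| = √561 ≈ 23.685439
|n|² = 64 + 49 + 100 = 213,  |n| = √213 ≈ 14.594520
cos θ = 144 / (23.685439 · 14.594520) ≈ 0.41657
θ = arccos(0.41657) ≈ 65.4°

65.4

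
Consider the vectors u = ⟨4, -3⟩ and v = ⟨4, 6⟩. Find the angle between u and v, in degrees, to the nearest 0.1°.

93.2

u · v = 4·4 + (-3)·6 = 16 - 18 = -2
|u|² = 16 + 9 = 25,  |u| = √25 ≈ 5.000000
|v|² = 16 + 36 = 52,  |v| = √52 ≈ 7.211103
cos θ = -2 / (5.000000 · 7.211103) ≈ -0.05547
θ = arccos(-0.05547) ≈ 93.2°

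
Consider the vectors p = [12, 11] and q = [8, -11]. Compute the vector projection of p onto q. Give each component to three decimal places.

p · q = 12·8 + 11·(-11) = 96 - 121 = -25
|q|² = 64 + 121 = 185
proj_q p = (-25/185) · (8, -11) ≈ (-1.081, 1.486)

(-1.081, 1.486)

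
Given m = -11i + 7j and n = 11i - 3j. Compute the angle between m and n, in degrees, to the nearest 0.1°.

m · n = (-11)·11 + 7·(-3) = -121 - 21 = -142
|m|² = 121 + 49 = 170,  |m| = √170 ≈ 13.038405
|n|² = 121 + 9 = 130,  |n| = √130 ≈ 11.401754
cos θ = -142 / (13.038405 · 11.401754) ≈ -0.95520
θ = arccos(-0.95520) ≈ 162.8°

162.8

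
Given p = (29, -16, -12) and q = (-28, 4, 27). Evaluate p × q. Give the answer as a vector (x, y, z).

(-384, -447, -332)

i: (-16)·27 - (-12)·4 = -432 - (-48) = -384
j: (-12)·(-28) - 29·27 = 336 - 783 = -447
k: 29·4 - (-16)·(-28) = 116 - 448 = -332
p × q = (-384, -447, -332)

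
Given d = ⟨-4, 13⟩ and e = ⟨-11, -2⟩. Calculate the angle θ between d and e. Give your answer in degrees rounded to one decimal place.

83.2

d · e = (-4)·(-11) + 13·(-2) = 44 - 26 = 18
|d|² = 16 + 169 = 185,  |d| = √185 ≈ 13.601471
|e|² = 121 + 4 = 125,  |e| = √125 ≈ 11.180340
cos θ = 18 / (13.601471 · 11.180340) ≈ 0.11837
θ = arccos(0.11837) ≈ 83.2°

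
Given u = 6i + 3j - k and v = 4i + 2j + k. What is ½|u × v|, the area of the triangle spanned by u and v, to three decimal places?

5.590

i: 3·1 - (-1)·2 = 3 - (-2) = 5
j: (-1)·4 - 6·1 = -4 - 6 = -10
k: 6·2 - 3·4 = 12 - 12 = 0
u × v = (5, -10, 0)
|u × v| = √(5² + (-10)² + 0²) = √125 ≈ 11.1803
area = ½ · 11.1803 ≈ 5.590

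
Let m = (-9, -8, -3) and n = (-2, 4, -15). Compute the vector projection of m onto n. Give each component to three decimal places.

m · n = (-9)·(-2) + (-8)·4 + (-3)·(-15) = 18 - 32 + 45 = 31
|n|² = 4 + 16 + 225 = 245
proj_n m = (31/245) · (-2, 4, -15) ≈ (-0.253, 0.506, -1.898)

(-0.253, 0.506, -1.898)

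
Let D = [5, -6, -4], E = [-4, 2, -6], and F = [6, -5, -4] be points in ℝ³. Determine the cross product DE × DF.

(2, -2, -17)

DE = (-9, 8, -2)
DF = (1, 1, 0)
i: 8·0 - (-2)·1 = 0 - (-2) = 2
j: (-2)·1 - (-9)·0 = -2 - 0 = -2
k: (-9)·1 - 8·1 = -9 - 8 = -17
DE × DF = (2, -2, -17)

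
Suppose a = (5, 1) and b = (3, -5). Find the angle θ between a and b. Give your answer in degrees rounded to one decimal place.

70.3

a · b = 5·3 + 1·(-5) = 15 - 5 = 10
|a|² = 25 + 1 = 26,  |a| = √26 ≈ 5.099020
|b|² = 9 + 25 = 34,  |b| = √34 ≈ 5.830952
cos θ = 10 / (5.099020 · 5.830952) ≈ 0.33634
θ = arccos(0.33634) ≈ 70.3°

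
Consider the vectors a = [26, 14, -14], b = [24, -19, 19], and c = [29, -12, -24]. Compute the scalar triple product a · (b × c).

29880

b × c:
i: (-19)·(-24) - 19·(-12) = 456 - (-228) = 684
j: 19·29 - 24·(-24) = 551 - (-576) = 1127
k: 24·(-12) - (-19)·29 = -288 - (-551) = 263
b × c = (684, 1127, 263)
a · (b × c) = 26·684 + 14·1127 + (-14)·263 = 17784 + 15778 - 3682 = 29880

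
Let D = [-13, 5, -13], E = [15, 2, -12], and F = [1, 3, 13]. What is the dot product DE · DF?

424

DE = E − D = (28, -3, 1)
DF = F − D = (14, -2, 26)
DE · DF = 28·14 + (-3)·(-2) + 1·26 = 392 + 6 + 26 = 424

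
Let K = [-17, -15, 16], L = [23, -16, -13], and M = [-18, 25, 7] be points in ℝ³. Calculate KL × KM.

KL = (40, -1, -29)
KM = (-1, 40, -9)
i: (-1)·(-9) - (-29)·40 = 9 - (-1160) = 1169
j: (-29)·(-1) - 40·(-9) = 29 - (-360) = 389
k: 40·40 - (-1)·(-1) = 1600 - 1 = 1599
KL × KM = (1169, 389, 1599)

(1169, 389, 1599)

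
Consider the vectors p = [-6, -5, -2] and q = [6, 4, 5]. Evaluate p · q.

p · q = (-6)·6 + (-5)·4 + (-2)·5 = -36 - 20 - 10 = -66

-66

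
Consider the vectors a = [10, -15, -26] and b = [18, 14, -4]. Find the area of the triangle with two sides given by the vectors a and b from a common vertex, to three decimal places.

364.369

i: (-15)·(-4) - (-26)·14 = 60 - (-364) = 424
j: (-26)·18 - 10·(-4) = -468 - (-40) = -428
k: 10·14 - (-15)·18 = 140 - (-270) = 410
a × b = (424, -428, 410)
|a × b| = √(424² + (-428)² + 410²) = √531060 ≈ 728.7386
area = ½ · 728.7386 ≈ 364.369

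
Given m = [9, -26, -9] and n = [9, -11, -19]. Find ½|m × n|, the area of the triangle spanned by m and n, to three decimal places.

213.512

i: (-26)·(-19) - (-9)·(-11) = 494 - 99 = 395
j: (-9)·9 - 9·(-19) = -81 - (-171) = 90
k: 9·(-11) - (-26)·9 = -99 - (-234) = 135
m × n = (395, 90, 135)
|m × n| = √(395² + 90² + 135²) = √182350 ≈ 427.0246
area = ½ · 427.0246 ≈ 213.512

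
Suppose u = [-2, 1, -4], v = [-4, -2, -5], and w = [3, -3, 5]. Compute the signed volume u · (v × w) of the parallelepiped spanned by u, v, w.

v × w:
i: (-2)·5 - (-5)·(-3) = -10 - 15 = -25
j: (-5)·3 - (-4)·5 = -15 - (-20) = 5
k: (-4)·(-3) - (-2)·3 = 12 - (-6) = 18
v × w = (-25, 5, 18)
u · (v × w) = (-2)·(-25) + 1·5 + (-4)·18 = 50 + 5 - 72 = -17

-17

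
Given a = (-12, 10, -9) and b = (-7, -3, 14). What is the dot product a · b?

a · b = (-12)·(-7) + 10·(-3) + (-9)·14 = 84 - 30 - 126 = -72

-72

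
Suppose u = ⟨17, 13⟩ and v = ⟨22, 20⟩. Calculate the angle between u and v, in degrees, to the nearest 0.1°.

4.9

u · v = 17·22 + 13·20 = 374 + 260 = 634
|u|² = 289 + 169 = 458,  |u| = √458 ≈ 21.400935
|v|² = 484 + 400 = 884,  |v| = √884 ≈ 29.732137
cos θ = 634 / (21.400935 · 29.732137) ≈ 0.99639
θ = arccos(0.99639) ≈ 4.9°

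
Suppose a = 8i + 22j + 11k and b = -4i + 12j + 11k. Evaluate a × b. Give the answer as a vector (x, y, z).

i: 22·11 - 11·12 = 242 - 132 = 110
j: 11·(-4) - 8·11 = -44 - 88 = -132
k: 8·12 - 22·(-4) = 96 - (-88) = 184
a × b = (110, -132, 184)

(110, -132, 184)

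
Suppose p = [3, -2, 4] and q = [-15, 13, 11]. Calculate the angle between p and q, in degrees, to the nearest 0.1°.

p · q = 3·(-15) + (-2)·13 + 4·11 = -45 - 26 + 44 = -27
|p|² = 9 + 4 + 16 = 29,  |p| = √29 ≈ 5.385165
|q|² = 225 + 169 + 121 = 515,  |q| = √515 ≈ 22.693611
cos θ = -27 / (5.385165 · 22.693611) ≈ -0.22093
θ = arccos(-0.22093) ≈ 102.8°

102.8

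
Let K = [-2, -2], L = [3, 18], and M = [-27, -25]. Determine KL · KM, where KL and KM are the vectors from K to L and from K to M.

-585

KL = L − K = (5, 20)
KM = M − K = (-25, -23)
KL · KM = 5·(-25) + 20·(-23) = -125 - 460 = -585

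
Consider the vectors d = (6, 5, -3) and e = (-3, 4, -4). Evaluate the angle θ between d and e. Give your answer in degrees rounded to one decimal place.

d · e = 6·(-3) + 5·4 + (-3)·(-4) = -18 + 20 + 12 = 14
|d|² = 36 + 25 + 9 = 70,  |d| = √70 ≈ 8.366600
|e|² = 9 + 16 + 16 = 41,  |e| = √41 ≈ 6.403124
cos θ = 14 / (8.366600 · 6.403124) ≈ 0.26133
θ = arccos(0.26133) ≈ 74.9°

74.9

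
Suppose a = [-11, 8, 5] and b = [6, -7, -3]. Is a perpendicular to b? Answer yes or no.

no

a · b = (-11)·6 + 8·(-7) + 5·(-3) = -66 - 56 - 15 = -137
Nonzero, so the vectors are not orthogonal.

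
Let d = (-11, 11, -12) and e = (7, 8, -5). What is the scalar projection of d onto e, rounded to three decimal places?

d · e = (-11)·7 + 11·8 + (-12)·(-5) = -77 + 88 + 60 = 71
|e| = √(49 + 64 + 25) = √138 ≈ 11.7473
comp_e d = 71 / √138 ≈ 6.044

6.044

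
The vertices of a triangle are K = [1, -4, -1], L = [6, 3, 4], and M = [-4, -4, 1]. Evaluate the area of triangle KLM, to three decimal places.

25.720

KL = (5, 7, 5),  KM = (-5, 0, 2)
i: 7·2 - 5·0 = 14 - 0 = 14
j: 5·(-5) - 5·2 = -25 - 10 = -35
k: 5·0 - 7·(-5) = 0 - (-35) = 35
KL × KM = (14, -35, 35)
|KL × KM| = √2646 ≈ 51.4393
area = ½ · 51.4393 ≈ 25.720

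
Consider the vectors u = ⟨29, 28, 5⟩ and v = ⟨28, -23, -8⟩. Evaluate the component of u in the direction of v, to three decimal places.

u · v = 29·28 + 28·(-23) + 5·(-8) = 812 - 644 - 40 = 128
|v| = √(784 + 529 + 64) = √1377 ≈ 37.1080
comp_v u = 128 / √1377 ≈ 3.449

3.449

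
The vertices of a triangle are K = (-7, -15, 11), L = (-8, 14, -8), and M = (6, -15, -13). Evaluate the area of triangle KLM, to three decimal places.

418.326

KL = (-1, 29, -19),  KM = (13, 0, -24)
i: 29·(-24) - (-19)·0 = -696 - 0 = -696
j: (-19)·13 - (-1)·(-24) = -247 - 24 = -271
k: (-1)·0 - 29·13 = 0 - 377 = -377
KL × KM = (-696, -271, -377)
|KL × KM| = √699986 ≈ 836.6517
area = ½ · 836.6517 ≈ 418.326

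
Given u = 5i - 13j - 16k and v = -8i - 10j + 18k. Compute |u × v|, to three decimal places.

424.731

i: (-13)·18 - (-16)·(-10) = -234 - 160 = -394
j: (-16)·(-8) - 5·18 = 128 - 90 = 38
k: 5·(-10) - (-13)·(-8) = -50 - 104 = -154
u × v = (-394, 38, -154)
|u × v| = √((-394)² + 38² + (-154)²) = √180396 ≈ 424.7305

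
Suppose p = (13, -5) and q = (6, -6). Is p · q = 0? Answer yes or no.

p · q = 13·6 + (-5)·(-6) = 78 + 30 = 108
Nonzero, so the vectors are not orthogonal.

no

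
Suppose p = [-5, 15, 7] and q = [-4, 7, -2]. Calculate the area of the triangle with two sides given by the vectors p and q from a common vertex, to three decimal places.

i: 15·(-2) - 7·7 = -30 - 49 = -79
j: 7·(-4) - (-5)·(-2) = -28 - 10 = -38
k: (-5)·7 - 15·(-4) = -35 - (-60) = 25
p × q = (-79, -38, 25)
|p × q| = √((-79)² + (-38)² + 25²) = √8310 ≈ 91.1592
area = ½ · 91.1592 ≈ 45.580

45.580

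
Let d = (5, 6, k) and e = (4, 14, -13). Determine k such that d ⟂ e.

d · e = 5·4 + 6·14 + k·(-13) = 104 - 13k
Set equal to 0: -13k = -104, so k = 8.

8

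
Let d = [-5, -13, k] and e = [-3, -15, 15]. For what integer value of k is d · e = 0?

d · e = (-5)·(-3) + (-13)·(-15) + k·15 = 210 + 15k
Set equal to 0: 15k = -210, so k = -14.

-14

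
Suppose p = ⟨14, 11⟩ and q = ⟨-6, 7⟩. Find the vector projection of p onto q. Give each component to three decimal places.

(0.494, -0.576)

p · q = 14·(-6) + 11·7 = -84 + 77 = -7
|q|² = 36 + 49 = 85
proj_q p = (-7/85) · (-6, 7) ≈ (0.494, -0.576)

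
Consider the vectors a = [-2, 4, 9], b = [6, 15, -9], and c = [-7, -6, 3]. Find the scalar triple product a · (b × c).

b × c:
i: 15·3 - (-9)·(-6) = 45 - 54 = -9
j: (-9)·(-7) - 6·3 = 63 - 18 = 45
k: 6·(-6) - 15·(-7) = -36 - (-105) = 69
b × c = (-9, 45, 69)
a · (b × c) = (-2)·(-9) + 4·45 + 9·69 = 18 + 180 + 621 = 819

819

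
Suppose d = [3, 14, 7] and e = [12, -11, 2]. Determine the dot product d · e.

-104

d · e = 3·12 + 14·(-11) + 7·2 = 36 - 154 + 14 = -104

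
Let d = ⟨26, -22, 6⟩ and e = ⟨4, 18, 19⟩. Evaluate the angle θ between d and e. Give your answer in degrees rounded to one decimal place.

101.2

d · e = 26·4 + (-22)·18 + 6·19 = 104 - 396 + 114 = -178
|d|² = 676 + 484 + 36 = 1196,  |d| = √1196 ≈ 34.583233
|e|² = 16 + 324 + 361 = 701,  |e| = √701 ≈ 26.476405
cos θ = -178 / (34.583233 · 26.476405) ≈ -0.19440
θ = arccos(-0.19440) ≈ 101.2°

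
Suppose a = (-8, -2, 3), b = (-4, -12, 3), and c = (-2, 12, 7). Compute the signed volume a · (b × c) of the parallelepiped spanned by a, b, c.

700

b × c:
i: (-12)·7 - 3·12 = -84 - 36 = -120
j: 3·(-2) - (-4)·7 = -6 - (-28) = 22
k: (-4)·12 - (-12)·(-2) = -48 - 24 = -72
b × c = (-120, 22, -72)
a · (b × c) = (-8)·(-120) + (-2)·22 + 3·(-72) = 960 - 44 - 216 = 700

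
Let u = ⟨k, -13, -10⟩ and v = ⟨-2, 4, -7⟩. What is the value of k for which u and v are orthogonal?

u · v = k·(-2) + (-13)·4 + (-10)·(-7) = 18 - 2k
Set equal to 0: -2k = -18, so k = 9.

9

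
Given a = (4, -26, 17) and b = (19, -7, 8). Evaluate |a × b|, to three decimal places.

i: (-26)·8 - 17·(-7) = -208 - (-119) = -89
j: 17·19 - 4·8 = 323 - 32 = 291
k: 4·(-7) - (-26)·19 = -28 - (-494) = 466
a × b = (-89, 291, 466)
|a × b| = √((-89)² + 291² + 466²) = √309758 ≈ 556.5591

556.559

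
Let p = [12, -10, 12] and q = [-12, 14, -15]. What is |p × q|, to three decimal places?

i: (-10)·(-15) - 12·14 = 150 - 168 = -18
j: 12·(-12) - 12·(-15) = -144 - (-180) = 36
k: 12·14 - (-10)·(-12) = 168 - 120 = 48
p × q = (-18, 36, 48)
|p × q| = √((-18)² + 36² + 48²) = √3924 ≈ 62.6418

62.642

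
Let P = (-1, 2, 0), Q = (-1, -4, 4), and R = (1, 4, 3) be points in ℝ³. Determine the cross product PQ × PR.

PQ = (0, -6, 4)
PR = (2, 2, 3)
i: (-6)·3 - 4·2 = -18 - 8 = -26
j: 4·2 - 0·3 = 8 - 0 = 8
k: 0·2 - (-6)·2 = 0 - (-12) = 12
PQ × PR = (-26, 8, 12)

(-26, 8, 12)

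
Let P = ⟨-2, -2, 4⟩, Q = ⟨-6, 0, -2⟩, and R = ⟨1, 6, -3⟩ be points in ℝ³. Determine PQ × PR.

(34, -46, -38)

PQ = (-4, 2, -6)
PR = (3, 8, -7)
i: 2·(-7) - (-6)·8 = -14 - (-48) = 34
j: (-6)·3 - (-4)·(-7) = -18 - 28 = -46
k: (-4)·8 - 2·3 = -32 - 6 = -38
PQ × PR = (34, -46, -38)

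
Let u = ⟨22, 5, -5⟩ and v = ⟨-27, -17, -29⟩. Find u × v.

i: 5·(-29) - (-5)·(-17) = -145 - 85 = -230
j: (-5)·(-27) - 22·(-29) = 135 - (-638) = 773
k: 22·(-17) - 5·(-27) = -374 - (-135) = -239
u × v = (-230, 773, -239)

(-230, 773, -239)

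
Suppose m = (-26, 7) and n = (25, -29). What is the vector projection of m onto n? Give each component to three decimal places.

m · n = (-26)·25 + 7·(-29) = -650 - 203 = -853
|n|² = 625 + 841 = 1466
proj_n m = (-853/1466) · (25, -29) ≈ (-14.546, 16.874)

(-14.546, 16.874)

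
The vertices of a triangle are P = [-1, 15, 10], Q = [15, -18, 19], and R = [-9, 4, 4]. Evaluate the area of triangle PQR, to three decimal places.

PQ = (16, -33, 9),  PR = (-8, -11, -6)
i: (-33)·(-6) - 9·(-11) = 198 - (-99) = 297
j: 9·(-8) - 16·(-6) = -72 - (-96) = 24
k: 16·(-11) - (-33)·(-8) = -176 - 264 = -440
PQ × PR = (297, 24, -440)
|PQ × PR| = √282385 ≈ 531.3991
area = ½ · 531.3991 ≈ 265.700

265.700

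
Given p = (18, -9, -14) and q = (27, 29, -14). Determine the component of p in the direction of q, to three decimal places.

p · q = 18·27 + (-9)·29 + (-14)·(-14) = 486 - 261 + 196 = 421
|q| = √(729 + 841 + 196) = √1766 ≈ 42.0238
comp_q p = 421 / √1766 ≈ 10.018

10.018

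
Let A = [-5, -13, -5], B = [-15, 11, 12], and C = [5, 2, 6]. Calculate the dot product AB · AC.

447

AB = B − A = (-10, 24, 17)
AC = C − A = (10, 15, 11)
AB · AC = (-10)·10 + 24·15 + 17·11 = -100 + 360 + 187 = 447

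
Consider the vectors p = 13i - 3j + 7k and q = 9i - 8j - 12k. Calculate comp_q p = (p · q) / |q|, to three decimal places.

p · q = 13·9 + (-3)·(-8) + 7·(-12) = 117 + 24 - 84 = 57
|q| = √(81 + 64 + 144) = √289 ≈ 17.0000
comp_q p = 57 / √289 ≈ 3.353

3.353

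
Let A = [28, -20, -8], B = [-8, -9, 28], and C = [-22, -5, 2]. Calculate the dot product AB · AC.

AB = B − A = (-36, 11, 36)
AC = C − A = (-50, 15, 10)
AB · AC = (-36)·(-50) + 11·15 + 36·10 = 1800 + 165 + 360 = 2325

2325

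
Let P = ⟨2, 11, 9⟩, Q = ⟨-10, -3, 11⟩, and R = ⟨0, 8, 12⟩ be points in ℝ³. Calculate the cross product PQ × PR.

(-36, 32, 8)

PQ = (-12, -14, 2)
PR = (-2, -3, 3)
i: (-14)·3 - 2·(-3) = -42 - (-6) = -36
j: 2·(-2) - (-12)·3 = -4 - (-36) = 32
k: (-12)·(-3) - (-14)·(-2) = 36 - 28 = 8
PQ × PR = (-36, 32, 8)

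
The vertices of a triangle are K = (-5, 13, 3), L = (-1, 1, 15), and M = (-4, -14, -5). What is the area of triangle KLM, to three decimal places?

216.536

KL = (4, -12, 12),  KM = (1, -27, -8)
i: (-12)·(-8) - 12·(-27) = 96 - (-324) = 420
j: 12·1 - 4·(-8) = 12 - (-32) = 44
k: 4·(-27) - (-12)·1 = -108 - (-12) = -96
KL × KM = (420, 44, -96)
|KL × KM| = √187552 ≈ 433.0727
area = ½ · 433.0727 ≈ 216.536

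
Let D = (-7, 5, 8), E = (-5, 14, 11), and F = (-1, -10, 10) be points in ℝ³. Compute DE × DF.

(63, 14, -84)

DE = (2, 9, 3)
DF = (6, -15, 2)
i: 9·2 - 3·(-15) = 18 - (-45) = 63
j: 3·6 - 2·2 = 18 - 4 = 14
k: 2·(-15) - 9·6 = -30 - 54 = -84
DE × DF = (63, 14, -84)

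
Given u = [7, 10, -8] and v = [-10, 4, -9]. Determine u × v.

i: 10·(-9) - (-8)·4 = -90 - (-32) = -58
j: (-8)·(-10) - 7·(-9) = 80 - (-63) = 143
k: 7·4 - 10·(-10) = 28 - (-100) = 128
u × v = (-58, 143, 128)

(-58, 143, 128)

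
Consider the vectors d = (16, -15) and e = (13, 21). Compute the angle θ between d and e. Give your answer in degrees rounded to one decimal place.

d · e = 16·13 + (-15)·21 = 208 - 315 = -107
|d|² = 256 + 225 = 481,  |d| = √481 ≈ 21.931712
|e|² = 169 + 441 = 610,  |e| = √610 ≈ 24.698178
cos θ = -107 / (21.931712 · 24.698178) ≈ -0.19754
θ = arccos(-0.19754) ≈ 101.4°

101.4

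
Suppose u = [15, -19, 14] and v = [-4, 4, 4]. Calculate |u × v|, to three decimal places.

i: (-19)·4 - 14·4 = -76 - 56 = -132
j: 14·(-4) - 15·4 = -56 - 60 = -116
k: 15·4 - (-19)·(-4) = 60 - 76 = -16
u × v = (-132, -116, -16)
|u × v| = √((-132)² + (-116)² + (-16)²) = √31136 ≈ 176.4540

176.454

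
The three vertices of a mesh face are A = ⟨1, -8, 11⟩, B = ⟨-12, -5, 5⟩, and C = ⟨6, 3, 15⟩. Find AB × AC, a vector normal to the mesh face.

AB = (-13, 3, -6)
AC = (5, 11, 4)
i: 3·4 - (-6)·11 = 12 - (-66) = 78
j: (-6)·5 - (-13)·4 = -30 - (-52) = 22
k: (-13)·11 - 3·5 = -143 - 15 = -158
AB × AC = (78, 22, -158)

(78, 22, -158)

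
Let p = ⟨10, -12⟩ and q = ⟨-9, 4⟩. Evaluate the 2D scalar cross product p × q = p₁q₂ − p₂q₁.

10·4 - (-12)·(-9) = 40 - 108 = -68

-68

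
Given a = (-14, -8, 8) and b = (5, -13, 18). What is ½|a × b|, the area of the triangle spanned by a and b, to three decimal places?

i: (-8)·18 - 8·(-13) = -144 - (-104) = -40
j: 8·5 - (-14)·18 = 40 - (-252) = 292
k: (-14)·(-13) - (-8)·5 = 182 - (-40) = 222
a × b = (-40, 292, 222)
|a × b| = √((-40)² + 292² + 222²) = √136148 ≈ 368.9824
area = ½ · 368.9824 ≈ 184.491

184.491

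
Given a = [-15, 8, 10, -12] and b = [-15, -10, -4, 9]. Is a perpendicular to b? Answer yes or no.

no

a · b = (-15)·(-15) + 8·(-10) + 10·(-4) + (-12)·9 = 225 - 80 - 40 - 108 = -3
Nonzero, so the vectors are not orthogonal.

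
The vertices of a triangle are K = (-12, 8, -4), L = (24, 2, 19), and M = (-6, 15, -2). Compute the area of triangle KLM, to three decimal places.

KL = (36, -6, 23),  KM = (6, 7, 2)
i: (-6)·2 - 23·7 = -12 - 161 = -173
j: 23·6 - 36·2 = 138 - 72 = 66
k: 36·7 - (-6)·6 = 252 - (-36) = 288
KL × KM = (-173, 66, 288)
|KL × KM| = √117229 ≈ 342.3872
area = ½ · 342.3872 ≈ 171.194

171.194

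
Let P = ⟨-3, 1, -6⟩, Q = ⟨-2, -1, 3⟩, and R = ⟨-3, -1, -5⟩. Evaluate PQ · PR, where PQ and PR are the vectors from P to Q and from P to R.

13

PQ = Q − P = (1, -2, 9)
PR = R − P = (0, -2, 1)
PQ · PR = 1·0 + (-2)·(-2) + 9·1 = 0 + 4 + 9 = 13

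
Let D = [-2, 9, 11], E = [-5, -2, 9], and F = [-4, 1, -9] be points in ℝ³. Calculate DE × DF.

DE = (-3, -11, -2)
DF = (-2, -8, -20)
i: (-11)·(-20) - (-2)·(-8) = 220 - 16 = 204
j: (-2)·(-2) - (-3)·(-20) = 4 - 60 = -56
k: (-3)·(-8) - (-11)·(-2) = 24 - 22 = 2
DE × DF = (204, -56, 2)

(204, -56, 2)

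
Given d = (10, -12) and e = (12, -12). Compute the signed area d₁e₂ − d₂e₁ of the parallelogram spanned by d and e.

10·(-12) - (-12)·12 = -120 - (-144) = 24

24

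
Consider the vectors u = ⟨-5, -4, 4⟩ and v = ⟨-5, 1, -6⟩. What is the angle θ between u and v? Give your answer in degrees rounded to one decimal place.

92.9

u · v = (-5)·(-5) + (-4)·1 + 4·(-6) = 25 - 4 - 24 = -3
|u|² = 25 + 16 + 16 = 57,  |u| = √57 ≈ 7.549834
|v|² = 25 + 1 + 36 = 62,  |v| = √62 ≈ 7.874008
cos θ = -3 / (7.549834 · 7.874008) ≈ -0.05046
θ = arccos(-0.05046) ≈ 92.9°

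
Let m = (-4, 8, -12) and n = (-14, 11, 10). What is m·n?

m · n = (-4)·(-14) + 8·11 + (-12)·10 = 56 + 88 - 120 = 24

24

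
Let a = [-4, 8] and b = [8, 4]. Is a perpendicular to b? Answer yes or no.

yes

a · b = (-4)·8 + 8·4 = -32 + 32 = 0
Zero, so the vectors are orthogonal.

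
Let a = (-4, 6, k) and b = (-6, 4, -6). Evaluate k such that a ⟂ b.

a · b = (-4)·(-6) + 6·4 + k·(-6) = 48 - 6k
Set equal to 0: -6k = -48, so k = 8.

8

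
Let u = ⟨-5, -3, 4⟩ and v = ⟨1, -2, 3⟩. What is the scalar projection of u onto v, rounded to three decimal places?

u · v = (-5)·1 + (-3)·(-2) + 4·3 = -5 + 6 + 12 = 13
|v| = √(1 + 4 + 9) = √14 ≈ 3.7417
comp_v u = 13 / √14 ≈ 3.474

3.474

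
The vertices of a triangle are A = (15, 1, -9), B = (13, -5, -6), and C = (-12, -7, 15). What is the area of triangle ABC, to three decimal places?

95.923

AB = (-2, -6, 3),  AC = (-27, -8, 24)
i: (-6)·24 - 3·(-8) = -144 - (-24) = -120
j: 3·(-27) - (-2)·24 = -81 - (-48) = -33
k: (-2)·(-8) - (-6)·(-27) = 16 - 162 = -146
AB × AC = (-120, -33, -146)
|AB × AC| = √36805 ≈ 191.8463
area = ½ · 191.8463 ≈ 95.923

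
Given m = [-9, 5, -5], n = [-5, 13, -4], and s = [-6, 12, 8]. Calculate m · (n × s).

-1138

n × s:
i: 13·8 - (-4)·12 = 104 - (-48) = 152
j: (-4)·(-6) - (-5)·8 = 24 - (-40) = 64
k: (-5)·12 - 13·(-6) = -60 - (-78) = 18
n × s = (152, 64, 18)
m · (n × s) = (-9)·152 + 5·64 + (-5)·18 = -1368 + 320 - 90 = -1138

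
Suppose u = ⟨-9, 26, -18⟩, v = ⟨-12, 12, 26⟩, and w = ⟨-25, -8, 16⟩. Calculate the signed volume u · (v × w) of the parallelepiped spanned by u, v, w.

v × w:
i: 12·16 - 26·(-8) = 192 - (-208) = 400
j: 26·(-25) - (-12)·16 = -650 - (-192) = -458
k: (-12)·(-8) - 12·(-25) = 96 - (-300) = 396
v × w = (400, -458, 396)
u · (v × w) = (-9)·400 + 26·(-458) + (-18)·396 = -3600 - 11908 - 7128 = -22636

-22636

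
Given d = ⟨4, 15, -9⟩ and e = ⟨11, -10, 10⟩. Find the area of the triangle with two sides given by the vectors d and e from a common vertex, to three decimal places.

127.423

i: 15·10 - (-9)·(-10) = 150 - 90 = 60
j: (-9)·11 - 4·10 = -99 - 40 = -139
k: 4·(-10) - 15·11 = -40 - 165 = -205
d × e = (60, -139, -205)
|d × e| = √(60² + (-139)² + (-205)²) = √64946 ≈ 254.8451
area = ½ · 254.8451 ≈ 127.423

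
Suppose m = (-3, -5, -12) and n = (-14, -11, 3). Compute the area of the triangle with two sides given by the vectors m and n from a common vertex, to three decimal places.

i: (-5)·3 - (-12)·(-11) = -15 - 132 = -147
j: (-12)·(-14) - (-3)·3 = 168 - (-9) = 177
k: (-3)·(-11) - (-5)·(-14) = 33 - 70 = -37
m × n = (-147, 177, -37)
|m × n| = √((-147)² + 177² + (-37)²) = √54307 ≈ 233.0386
area = ½ · 233.0386 ≈ 116.519

116.519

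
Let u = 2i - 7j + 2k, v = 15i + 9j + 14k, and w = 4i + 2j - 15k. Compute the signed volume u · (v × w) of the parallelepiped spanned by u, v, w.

-2305

v × w:
i: 9·(-15) - 14·2 = -135 - 28 = -163
j: 14·4 - 15·(-15) = 56 - (-225) = 281
k: 15·2 - 9·4 = 30 - 36 = -6
v × w = (-163, 281, -6)
u · (v × w) = 2·(-163) + (-7)·281 + 2·(-6) = -326 - 1967 - 12 = -2305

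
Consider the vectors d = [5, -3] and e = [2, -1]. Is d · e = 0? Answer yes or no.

no

d · e = 5·2 + (-3)·(-1) = 10 + 3 = 13
Nonzero, so the vectors are not orthogonal.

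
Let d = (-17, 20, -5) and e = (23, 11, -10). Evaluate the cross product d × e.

(-145, -285, -647)

i: 20·(-10) - (-5)·11 = -200 - (-55) = -145
j: (-5)·23 - (-17)·(-10) = -115 - 170 = -285
k: (-17)·11 - 20·23 = -187 - 460 = -647
d × e = (-145, -285, -647)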